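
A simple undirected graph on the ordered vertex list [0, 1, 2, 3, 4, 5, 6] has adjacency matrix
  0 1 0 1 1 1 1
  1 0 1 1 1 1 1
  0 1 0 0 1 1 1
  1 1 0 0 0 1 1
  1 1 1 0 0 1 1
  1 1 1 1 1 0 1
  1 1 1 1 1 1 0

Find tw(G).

4

A width-4 tree decomposition is:
Bags: B1 = {1, 2, 4, 5, 6}  B2 = {0, 1, 4, 5, 6}  B3 = {0, 1, 3, 5, 6}
Tree: B1–B2, B2–B3
The largest bag has 5 vertices, giving width 4; this decomposition certifies tw(G) ≤ 4. On the other hand G contains the 5-clique {0, 1, 3, 5, 6}. A clique must lie in a single bag of any decomposition, so no decomposition can have width below 4. The upper and lower bounds meet at 4, so that is the treewidth.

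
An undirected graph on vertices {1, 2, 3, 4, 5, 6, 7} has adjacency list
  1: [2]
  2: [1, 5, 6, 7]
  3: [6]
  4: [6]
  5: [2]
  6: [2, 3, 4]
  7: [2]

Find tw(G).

A width-1 tree decomposition is:
Bags: B1 = {4, 6}  B2 = {3, 6}  B3 = {2, 6}  B4 = {1, 2}  B5 = {2, 7}  B6 = {2, 5}
Tree: B1–B2, B2–B3, B3–B4, B3–B5, B4–B6
The largest bag has 2 vertices, giving width 1; this decomposition certifies tw(G) ≤ 1. Since G has at least one edge (e.g. 6–4), it is not an edgeless graph, so tw(G) ≥ 1. Therefore the treewidth is 1.

1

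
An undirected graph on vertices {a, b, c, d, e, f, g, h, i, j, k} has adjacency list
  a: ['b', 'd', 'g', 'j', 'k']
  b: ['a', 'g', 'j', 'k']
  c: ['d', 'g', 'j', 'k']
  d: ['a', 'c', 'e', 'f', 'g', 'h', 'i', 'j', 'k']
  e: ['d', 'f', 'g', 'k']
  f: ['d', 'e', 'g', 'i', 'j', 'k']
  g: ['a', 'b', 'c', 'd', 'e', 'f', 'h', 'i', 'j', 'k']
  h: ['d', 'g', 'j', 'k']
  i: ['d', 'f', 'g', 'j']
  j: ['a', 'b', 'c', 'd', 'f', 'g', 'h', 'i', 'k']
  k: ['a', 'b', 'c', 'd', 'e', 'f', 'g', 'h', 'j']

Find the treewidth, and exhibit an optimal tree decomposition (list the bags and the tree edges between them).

The largest bag has 5 vertices, giving width 4; this decomposition certifies tw(G) ≤ 4. Conversely, {d, g, h, j, k} is a clique of size 5, and the vertices of any clique must share a bag in every tree decomposition; so some bag has ≥ 5 vertices and tw(G) ≥ 4. Therefore the treewidth is 4.

Treewidth 4.
One such decomposition:
Bags: B1 = {d, f, g, j, k}  B2 = {d, e, f, g, k}  B3 = {c, d, g, j, k}  B4 = {a, d, g, j, k}  B5 = {d, f, g, i, j}  B6 = {d, g, h, j, k}  B7 = {a, b, g, j, k}
Tree: B1–B2, B1–B3, B3–B4, B1–B5, B3–B6, B4–B7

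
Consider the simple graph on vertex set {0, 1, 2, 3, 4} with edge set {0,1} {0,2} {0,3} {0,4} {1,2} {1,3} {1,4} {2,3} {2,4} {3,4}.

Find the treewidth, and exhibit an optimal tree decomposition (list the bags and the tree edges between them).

With just one bag of size 5, the width is 5 − 1 = 4, so tw(G) ≤ 4. Conversely, {0, 1, 2, 3, 4} is a clique of size 5, and the vertices of any clique must share a bag in every tree decomposition; so some bag has ≥ 5 vertices and tw(G) ≥ 4. Therefore the treewidth is 4.

Treewidth 4.
One optimal decomposition is:
Bags: B1 = {0, 1, 2, 3, 4}
Tree: (single bag)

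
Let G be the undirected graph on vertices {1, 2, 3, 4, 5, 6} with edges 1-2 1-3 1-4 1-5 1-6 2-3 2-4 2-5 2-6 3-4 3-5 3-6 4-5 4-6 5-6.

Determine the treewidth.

5

A width-5 tree decomposition is:
Bags: B1 = {1, 2, 3, 4, 5, 6}
Tree: (single bag)
With just one bag of size 6, the width is 6 − 1 = 5, so tw(G) ≤ 5. For the lower bound, the 6 vertices {1, 2, 3, 4, 5, 6} are pairwise adjacent, and any tree decomposition puts a clique entirely inside one bag — forcing width ≥ 5. Hence tw(G) = 5 exactly.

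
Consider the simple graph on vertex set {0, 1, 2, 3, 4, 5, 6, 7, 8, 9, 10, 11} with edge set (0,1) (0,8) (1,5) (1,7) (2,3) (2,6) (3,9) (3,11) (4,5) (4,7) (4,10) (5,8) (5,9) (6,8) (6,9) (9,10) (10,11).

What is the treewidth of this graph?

A width-3 tree decomposition is:
Bags: B1 = {0, 1, 7, 8}  B2 = {1, 5, 7, 8}  B3 = {4, 5, 7, 8}  B4 = {4, 5, 6, 8}  B5 = {4, 5, 6, 9}  B6 = {4, 6, 9, 10}  B7 = {2, 6, 9, 10}  B8 = {2, 3, 9, 10}  B9 = {2, 3, 10, 11}
Tree: B1–B2, B2–B3, B3–B4, B4–B5, B5–B6, B6–B7, B7–B8, B8–B9
The largest bag has 4 vertices, giving width 3; this decomposition certifies tw(G) ≤ 3. For the lower bound: the 4 vertex sets {0,1,7}, {8}, {5}, {4,6,9,10} are disjoint, each induces a connected subgraph, and every pair is joined by at least one edge of G. Contracting each set to a single vertex therefore yields K_{4} as a minor, and since treewidth is minor-monotone, tw(G) ≥ tw(K_{4}) = 3. The upper and lower bounds meet at 3, so that is the treewidth.

3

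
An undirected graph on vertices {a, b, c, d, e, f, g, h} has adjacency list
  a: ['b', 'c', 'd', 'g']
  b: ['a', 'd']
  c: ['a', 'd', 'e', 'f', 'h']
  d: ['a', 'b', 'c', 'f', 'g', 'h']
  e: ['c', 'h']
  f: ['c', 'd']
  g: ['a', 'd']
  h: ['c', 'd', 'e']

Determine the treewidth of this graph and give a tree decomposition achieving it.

The largest bag has 3 vertices, giving width 2; this decomposition certifies tw(G) ≤ 2. For the lower bound, the 3 vertices {a, d, g} are pairwise adjacent, and any tree decomposition puts a clique entirely inside one bag — forcing width ≥ 2. Hence tw(G) = 2 exactly.

Treewidth 2.
Bags: B1 = {a, c, d}  B2 = {a, b, d}  B3 = {c, d, f}  B4 = {a, d, g}  B5 = {c, d, h}  B6 = {c, e, h}
Tree: B1–B2, B1–B3, B1–B4, B3–B5, B5–B6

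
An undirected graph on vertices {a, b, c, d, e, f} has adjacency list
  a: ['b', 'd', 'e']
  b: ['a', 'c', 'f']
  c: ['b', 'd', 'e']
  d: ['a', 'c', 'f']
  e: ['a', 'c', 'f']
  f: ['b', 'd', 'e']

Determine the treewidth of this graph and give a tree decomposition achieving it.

Each bag holds 4 vertices, so the decomposition has width 3, which upper-bounds the treewidth. For the lower bound: the 4 vertex sets {a,d}, {b,f}, {e}, {c} are disjoint, each induces a connected subgraph, and every pair is joined by at least one edge of G. Contracting each set to a single vertex therefore yields K_{4} as a minor, and since treewidth is minor-monotone, tw(G) ≥ tw(K_{4}) = 3. Combining the bounds, tw(G) = 3.

Treewidth 3.
One optimal decomposition is:
Bags: B1 = {a, b, d, e}  B2 = {b, d, e, f}  B3 = {b, c, d, e}
Tree: B1–B2, B2–B3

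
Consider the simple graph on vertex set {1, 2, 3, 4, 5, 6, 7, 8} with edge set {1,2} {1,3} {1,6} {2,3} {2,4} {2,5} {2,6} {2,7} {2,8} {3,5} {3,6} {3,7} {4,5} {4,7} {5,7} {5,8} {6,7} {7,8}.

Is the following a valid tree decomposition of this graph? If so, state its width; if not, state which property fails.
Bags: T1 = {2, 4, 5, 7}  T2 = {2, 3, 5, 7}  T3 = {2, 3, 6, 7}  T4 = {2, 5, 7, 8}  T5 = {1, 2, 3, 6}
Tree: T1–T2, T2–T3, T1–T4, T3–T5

Checking the three conditions: (i) the bags cover all of {1, 2, 3, 4, 5, 6, 7, 8}; (ii) for each edge, some bag contains both endpoints; (iii) the bags containing any fixed vertex form a subtree. All hold, so the decomposition is valid with width 4 − 1 = 3.

Yes; width 3.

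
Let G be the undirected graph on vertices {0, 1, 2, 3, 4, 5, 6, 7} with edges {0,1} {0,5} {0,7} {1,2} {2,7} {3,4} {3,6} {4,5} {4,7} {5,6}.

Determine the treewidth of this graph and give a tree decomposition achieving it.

Treewidth 2.
One optimal decomposition is:
Bags: B1 = {0, 1, 2}  B2 = {0, 2, 7}  B3 = {0, 5, 7}  B4 = {4, 5, 7}  B5 = {4, 5, 6}  B6 = {3, 4, 6}
Tree: B1–B2, B2–B3, B3–B4, B4–B5, B5–B6

Every bag has size at most 3, so the width is 3 − 1 = 2 and tw(G) ≤ 2. For the lower bound, G contains the cycle 1–2–7–0–1, so G is not a forest; only forests have treewidth ≤ 1, hence tw(G) ≥ 2. Therefore the treewidth is 2.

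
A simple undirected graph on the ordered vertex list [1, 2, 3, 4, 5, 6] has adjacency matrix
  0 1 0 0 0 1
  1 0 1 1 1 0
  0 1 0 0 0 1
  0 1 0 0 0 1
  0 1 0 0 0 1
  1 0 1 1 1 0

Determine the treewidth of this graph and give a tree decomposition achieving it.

Every bag has size at most 3, so the width is 3 − 1 = 2 and tw(G) ≤ 2. Since 1–2–5–6–1 is a cycle in G, G is not acyclic. Forests are exactly the graphs of treewidth ≤ 1, so tw(G) ≥ 2. Combining the bounds, tw(G) = 2.

Treewidth 2.
One optimal decomposition is:
Bags: B1 = {1, 2, 6}  B2 = {2, 5, 6}  B3 = {2, 4, 6}  B4 = {2, 3, 6}
Tree: B1–B2, B2–B3, B3–B4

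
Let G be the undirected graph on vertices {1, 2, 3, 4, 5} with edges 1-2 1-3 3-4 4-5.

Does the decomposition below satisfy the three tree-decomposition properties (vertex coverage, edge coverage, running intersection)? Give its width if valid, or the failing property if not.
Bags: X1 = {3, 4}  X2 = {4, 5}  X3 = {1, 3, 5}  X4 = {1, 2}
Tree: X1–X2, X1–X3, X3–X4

No — bags containing vertex 5 are not connected in the tree.

A tree decomposition must satisfy three properties: every vertex lies in some bag; for every edge, both endpoints lie together in some bag; and for every vertex, the bags containing it form a connected subtree. Here bags containing vertex 5 are not connected in the tree, so the decomposition is invalid.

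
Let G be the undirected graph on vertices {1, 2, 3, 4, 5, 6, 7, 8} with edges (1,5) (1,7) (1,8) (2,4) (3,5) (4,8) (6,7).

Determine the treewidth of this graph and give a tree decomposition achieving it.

Treewidth 1.
One optimal decomposition is:
Bags: B1 = {1, 5}  B2 = {1, 7}  B3 = {1, 8}  B4 = {6, 7}  B5 = {4, 8}  B6 = {2, 4}  B7 = {3, 5}
Tree: B1–B2, B2–B3, B2–B4, B3–B5, B5–B6, B1–B7

Each bag holds 2 vertices, so the decomposition has width 1, which upper-bounds the treewidth. Since G has at least one edge (e.g. 5–1), it is not an edgeless graph, so tw(G) ≥ 1. The upper and lower bounds meet at 1, so that is the treewidth.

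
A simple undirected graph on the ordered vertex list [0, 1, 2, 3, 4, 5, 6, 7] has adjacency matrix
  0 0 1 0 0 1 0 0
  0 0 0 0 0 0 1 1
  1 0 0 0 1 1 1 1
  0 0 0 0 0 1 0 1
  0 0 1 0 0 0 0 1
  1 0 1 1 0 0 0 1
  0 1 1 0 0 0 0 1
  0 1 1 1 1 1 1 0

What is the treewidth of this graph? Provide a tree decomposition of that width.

Every bag has size at most 3, so the width is 3 − 1 = 2 and tw(G) ≤ 2. For the lower bound, the 3 vertices {0, 2, 5} are pairwise adjacent, and any tree decomposition puts a clique entirely inside one bag — forcing width ≥ 2. Hence tw(G) = 2 exactly.

Treewidth 2.
Bags: B1 = {2, 5, 7}  B2 = {2, 6, 7}  B3 = {1, 6, 7}  B4 = {2, 4, 7}  B5 = {3, 5, 7}  B6 = {0, 2, 5}
Tree: B1–B2, B2–B3, B1–B4, B1–B5, B1–B6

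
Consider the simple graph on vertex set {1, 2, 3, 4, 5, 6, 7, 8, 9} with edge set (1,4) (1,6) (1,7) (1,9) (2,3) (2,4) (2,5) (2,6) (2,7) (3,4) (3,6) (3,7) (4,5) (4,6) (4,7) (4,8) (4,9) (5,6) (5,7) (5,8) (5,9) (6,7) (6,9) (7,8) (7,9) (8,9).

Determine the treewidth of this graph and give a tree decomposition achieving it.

Treewidth 4.
Bags: B1 = {4, 5, 6, 7, 9}  B2 = {2, 4, 5, 6, 7}  B3 = {4, 5, 7, 8, 9}  B4 = {1, 4, 6, 7, 9}  B5 = {2, 3, 4, 6, 7}
Tree: B1–B2, B1–B3, B1–B4, B2–B5

Each bag holds 5 vertices, so the decomposition has width 4, which upper-bounds the treewidth. On the other hand G contains the 5-clique {4, 5, 7, 8, 9}. A clique must lie in a single bag of any decomposition, so no decomposition can have width below 4. Hence tw(G) = 4 exactly.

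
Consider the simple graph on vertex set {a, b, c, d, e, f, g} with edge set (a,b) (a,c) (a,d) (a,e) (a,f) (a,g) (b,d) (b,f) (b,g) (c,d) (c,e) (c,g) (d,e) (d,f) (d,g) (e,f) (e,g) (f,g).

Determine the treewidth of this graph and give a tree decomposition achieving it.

Treewidth 4.
One such decomposition:
Bags: B1 = {a, d, e, f, g}  B2 = {a, c, d, e, g}  B3 = {a, b, d, f, g}
Tree: B1–B2, B1–B3

Every bag has size at most 5, so the width is 5 − 1 = 4 and tw(G) ≤ 4. On the other hand G contains the 5-clique {a, c, d, e, g}. A clique must lie in a single bag of any decomposition, so no decomposition can have width below 4. Hence tw(G) = 4 exactly.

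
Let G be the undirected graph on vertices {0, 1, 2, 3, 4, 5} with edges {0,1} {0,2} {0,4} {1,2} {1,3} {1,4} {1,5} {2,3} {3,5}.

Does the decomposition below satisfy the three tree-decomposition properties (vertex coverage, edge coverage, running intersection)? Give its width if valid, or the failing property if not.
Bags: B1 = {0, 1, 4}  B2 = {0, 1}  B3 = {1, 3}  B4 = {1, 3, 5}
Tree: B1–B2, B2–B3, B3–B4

No — vertex 2 appears in no bag.

A tree decomposition must satisfy three properties: every vertex lies in some bag; for every edge, both endpoints lie together in some bag; and for every vertex, the bags containing it form a connected subtree. Here vertex 2 appears in no bag, so the decomposition is invalid.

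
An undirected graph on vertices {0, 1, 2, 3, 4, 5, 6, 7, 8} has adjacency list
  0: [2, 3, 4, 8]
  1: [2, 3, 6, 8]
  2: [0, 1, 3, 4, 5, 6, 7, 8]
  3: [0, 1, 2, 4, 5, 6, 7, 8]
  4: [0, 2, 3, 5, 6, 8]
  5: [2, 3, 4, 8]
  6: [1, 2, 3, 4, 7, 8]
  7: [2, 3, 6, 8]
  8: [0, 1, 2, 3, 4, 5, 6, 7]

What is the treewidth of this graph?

4

A width-4 tree decomposition is:
Bags: B1 = {2, 3, 6, 7, 8}  B2 = {1, 2, 3, 6, 8}  B3 = {2, 3, 4, 6, 8}  B4 = {2, 3, 4, 5, 8}  B5 = {0, 2, 3, 4, 8}
Tree: B1–B2, B1–B3, B3–B4, B4–B5
Every bag has size at most 5, so the width is 5 − 1 = 4 and tw(G) ≤ 4. On the other hand G contains the 5-clique {1, 2, 3, 6, 8}. A clique must lie in a single bag of any decomposition, so no decomposition can have width below 4. Hence tw(G) = 4 exactly.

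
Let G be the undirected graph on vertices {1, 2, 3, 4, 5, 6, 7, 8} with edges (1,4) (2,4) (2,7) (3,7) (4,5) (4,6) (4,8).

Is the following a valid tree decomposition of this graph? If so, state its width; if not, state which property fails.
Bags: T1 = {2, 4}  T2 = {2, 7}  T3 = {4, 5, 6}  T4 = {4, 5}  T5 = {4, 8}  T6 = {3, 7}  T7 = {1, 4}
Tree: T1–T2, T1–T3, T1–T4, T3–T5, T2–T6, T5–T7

No — bags containing vertex 5 are not connected in the tree.

A tree decomposition must satisfy three properties: every vertex lies in some bag; for every edge, both endpoints lie together in some bag; and for every vertex, the bags containing it form a connected subtree. Here bags containing vertex 5 are not connected in the tree, so the decomposition is invalid.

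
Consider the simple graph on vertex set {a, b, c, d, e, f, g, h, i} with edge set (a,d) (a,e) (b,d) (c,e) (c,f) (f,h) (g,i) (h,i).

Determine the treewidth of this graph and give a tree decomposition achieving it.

The largest bag has 2 vertices, giving width 1; this decomposition certifies tw(G) ≤ 1. G has an edge, so its treewidth is at least 1. The upper and lower bounds meet at 1, so that is the treewidth.

Treewidth 1.
One such decomposition:
Bags: B1 = {b, d}  B2 = {a, d}  B3 = {a, e}  B4 = {c, e}  B5 = {c, f}  B6 = {f, h}  B7 = {h, i}  B8 = {g, i}
Tree: B1–B2, B2–B3, B3–B4, B4–B5, B5–B6, B6–B7, B7–B8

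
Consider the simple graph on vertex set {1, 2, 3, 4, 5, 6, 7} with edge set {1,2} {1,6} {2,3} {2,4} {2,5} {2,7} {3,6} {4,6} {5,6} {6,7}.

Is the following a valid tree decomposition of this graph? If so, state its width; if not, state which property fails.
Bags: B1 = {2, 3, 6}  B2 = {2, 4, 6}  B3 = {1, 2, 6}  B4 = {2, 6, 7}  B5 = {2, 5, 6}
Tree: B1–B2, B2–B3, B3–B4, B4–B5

Vertex coverage: the bags together contain {1, 2, 3, 4, 5, 6, 7}, the full vertex set. Edge coverage: each edge of G has both endpoints in at least one bag. Running intersection: for every vertex, the bags containing it form a connected subtree. All three properties hold, so this is a valid tree decomposition of width max|bag| − 1 = 2, and hence tw(G) ≤ 2.

Yes; width 2.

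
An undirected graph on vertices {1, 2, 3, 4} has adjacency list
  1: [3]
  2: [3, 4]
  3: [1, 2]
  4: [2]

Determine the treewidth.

A width-1 tree decomposition is:
Bags: B1 = {2, 3}  B2 = {2, 4}  B3 = {1, 3}
Tree: B1–B2, B1–B3
The largest bag has 2 vertices, giving width 1; this decomposition certifies tw(G) ≤ 1. G has an edge, so its treewidth is at least 1. The upper and lower bounds meet at 1, so that is the treewidth.

1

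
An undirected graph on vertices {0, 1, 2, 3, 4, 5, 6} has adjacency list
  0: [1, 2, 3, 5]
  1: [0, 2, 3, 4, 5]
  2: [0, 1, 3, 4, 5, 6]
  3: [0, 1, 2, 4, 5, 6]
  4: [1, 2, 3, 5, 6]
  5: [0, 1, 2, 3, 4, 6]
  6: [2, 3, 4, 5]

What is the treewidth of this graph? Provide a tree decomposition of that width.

Each bag holds 5 vertices, so the decomposition has width 4, which upper-bounds the treewidth. For the lower bound, the 5 vertices {0, 1, 2, 3, 5} are pairwise adjacent, and any tree decomposition puts a clique entirely inside one bag — forcing width ≥ 4. The upper and lower bounds meet at 4, so that is the treewidth.

Treewidth 4.
Bags: B1 = {2, 3, 4, 5, 6}  B2 = {1, 2, 3, 4, 5}  B3 = {0, 1, 2, 3, 5}
Tree: B1–B2, B2–B3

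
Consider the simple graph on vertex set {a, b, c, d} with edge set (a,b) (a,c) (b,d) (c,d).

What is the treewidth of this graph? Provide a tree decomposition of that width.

Treewidth 2.
Bags: B1 = {a, c, d}  B2 = {a, b, d}
Tree: B1–B2

Each bag holds 3 vertices, so the decomposition has width 2, which upper-bounds the treewidth. The edges d–c–a–b–d form a cycle, so G is not a tree and its treewidth is at least 2. The upper and lower bounds meet at 2, so that is the treewidth.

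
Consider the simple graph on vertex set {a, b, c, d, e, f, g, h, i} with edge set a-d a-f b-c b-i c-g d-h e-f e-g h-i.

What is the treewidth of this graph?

2

A width-2 tree decomposition is:
Bags: B1 = {b, h, i}  B2 = {b, c, h}  B3 = {c, g, h}  B4 = {e, g, h}  B5 = {e, f, h}  B6 = {a, f, h}  B7 = {a, d, h}
Tree: B1–B2, B2–B3, B3–B4, B4–B5, B5–B6, B6–B7
Each bag holds 3 vertices, so the decomposition has width 2, which upper-bounds the treewidth. Since h–i–b–c–g–e–f–a–d–h is a cycle in G, G is not acyclic. Forests are exactly the graphs of treewidth ≤ 1, so tw(G) ≥ 2. Combining the bounds, tw(G) = 2.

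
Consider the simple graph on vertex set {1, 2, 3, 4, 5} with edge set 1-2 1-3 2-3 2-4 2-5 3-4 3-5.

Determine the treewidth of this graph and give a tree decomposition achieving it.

Treewidth 2.
Bags: B1 = {2, 3, 5}  B2 = {2, 3, 4}  B3 = {1, 2, 3}
Tree: B1–B2, B2–B3

Each bag holds 3 vertices, so the decomposition has width 2, which upper-bounds the treewidth. On the other hand G contains the 3-clique {1, 2, 3}. A clique must lie in a single bag of any decomposition, so no decomposition can have width below 2. The upper and lower bounds meet at 2, so that is the treewidth.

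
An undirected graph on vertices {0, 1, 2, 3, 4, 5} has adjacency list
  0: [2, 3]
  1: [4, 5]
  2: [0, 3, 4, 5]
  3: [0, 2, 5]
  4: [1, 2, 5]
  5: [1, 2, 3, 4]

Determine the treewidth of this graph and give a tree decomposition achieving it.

Treewidth 2.
Bags: B1 = {2, 4, 5}  B2 = {1, 4, 5}  B3 = {2, 3, 5}  B4 = {0, 2, 3}
Tree: B1–B2, B1–B3, B3–B4

Each bag holds 3 vertices, so the decomposition has width 2, which upper-bounds the treewidth. For the lower bound, the 3 vertices {1, 4, 5} are pairwise adjacent, and any tree decomposition puts a clique entirely inside one bag — forcing width ≥ 2. Therefore the treewidth is 2.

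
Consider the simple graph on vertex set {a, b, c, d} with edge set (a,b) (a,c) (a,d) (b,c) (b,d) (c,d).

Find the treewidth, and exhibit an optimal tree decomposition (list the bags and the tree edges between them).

With just one bag of size 4, the width is 4 − 1 = 3, so tw(G) ≤ 3. On the other hand G contains the 4-clique {a, b, c, d}. A clique must lie in a single bag of any decomposition, so no decomposition can have width below 3. Combining the bounds, tw(G) = 3.

Treewidth 3.
Bags: B1 = {a, b, c, d}
Tree: (single bag)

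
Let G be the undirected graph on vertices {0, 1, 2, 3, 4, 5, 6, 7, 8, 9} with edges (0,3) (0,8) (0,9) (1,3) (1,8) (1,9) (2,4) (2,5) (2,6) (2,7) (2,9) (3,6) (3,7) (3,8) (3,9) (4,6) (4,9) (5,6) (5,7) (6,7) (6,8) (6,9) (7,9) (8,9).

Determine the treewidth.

A width-3 tree decomposition is:
Bags: B1 = {0, 3, 8, 9}  B2 = {3, 6, 8, 9}  B3 = {3, 6, 7, 9}  B4 = {1, 3, 8, 9}  B5 = {2, 6, 7, 9}  B6 = {2, 5, 6, 7}  B7 = {2, 4, 6, 9}
Tree: B1–B2, B2–B3, B1–B4, B3–B5, B5–B6, B5–B7
The largest bag has 4 vertices, giving width 3; this decomposition certifies tw(G) ≤ 3. For the lower bound, the 4 vertices {2, 4, 6, 9} are pairwise adjacent, and any tree decomposition puts a clique entirely inside one bag — forcing width ≥ 3. Combining the bounds, tw(G) = 3.

3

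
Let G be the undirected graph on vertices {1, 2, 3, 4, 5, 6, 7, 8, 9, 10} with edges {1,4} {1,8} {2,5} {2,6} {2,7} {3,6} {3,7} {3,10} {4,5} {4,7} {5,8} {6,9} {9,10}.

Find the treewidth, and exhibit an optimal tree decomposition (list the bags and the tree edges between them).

The largest bag has 3 vertices, giving width 2; this decomposition certifies tw(G) ≤ 2. For the lower bound, G contains the cycle 8–1–4–5–8, so G is not a forest; only forests have treewidth ≤ 1, hence tw(G) ≥ 2. Hence tw(G) = 2 exactly.

Treewidth 2.
One such decomposition:
Bags: B1 = {1, 5, 8}  B2 = {1, 4, 5}  B3 = {2, 4, 5}  B4 = {2, 4, 7}  B5 = {2, 6, 7}  B6 = {3, 6, 7}  B7 = {3, 6, 9}  B8 = {3, 9, 10}
Tree: B1–B2, B2–B3, B3–B4, B4–B5, B5–B6, B6–B7, B7–B8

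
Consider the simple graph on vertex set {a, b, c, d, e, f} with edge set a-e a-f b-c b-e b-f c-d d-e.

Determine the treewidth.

2

A width-2 tree decomposition is:
Bags: B1 = {a, b, f}  B2 = {a, b, e}  B3 = {b, c, e}  B4 = {c, d, e}
Tree: B1–B2, B2–B3, B3–B4
The largest bag has 3 vertices, giving width 2; this decomposition certifies tw(G) ≤ 2. Since f–a–e–b–f is a cycle in G, G is not acyclic. Forests are exactly the graphs of treewidth ≤ 1, so tw(G) ≥ 2. The upper and lower bounds meet at 2, so that is the treewidth.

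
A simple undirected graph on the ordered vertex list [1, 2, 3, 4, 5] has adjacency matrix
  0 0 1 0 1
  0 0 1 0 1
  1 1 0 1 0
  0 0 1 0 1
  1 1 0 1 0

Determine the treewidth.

A width-2 tree decomposition is:
Bags: B1 = {3, 4, 5}  B2 = {1, 3, 5}  B3 = {2, 3, 5}
Tree: B1–B2, B2–B3
The largest bag has 3 vertices, giving width 2; this decomposition certifies tw(G) ≤ 2. For the lower bound, G contains the cycle 4–3–1–5–4, so G is not a forest; only forests have treewidth ≤ 1, hence tw(G) ≥ 2. Combining the bounds, tw(G) = 2.

2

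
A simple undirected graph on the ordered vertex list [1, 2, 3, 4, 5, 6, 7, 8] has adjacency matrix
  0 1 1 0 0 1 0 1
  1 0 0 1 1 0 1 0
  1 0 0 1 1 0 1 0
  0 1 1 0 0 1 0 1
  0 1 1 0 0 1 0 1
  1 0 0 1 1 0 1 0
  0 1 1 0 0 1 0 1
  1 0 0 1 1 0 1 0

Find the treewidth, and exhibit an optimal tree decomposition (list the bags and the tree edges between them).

Treewidth 4.
One optimal decomposition is:
Bags: B1 = {1, 4, 5, 6, 7}  B2 = {1, 2, 4, 5, 7}  B3 = {1, 4, 5, 7, 8}  B4 = {1, 3, 4, 5, 7}
Tree: B1–B2, B2–B3, B3–B4

Each bag holds 5 vertices, so the decomposition has width 4, which upper-bounds the treewidth. For the lower bound: the 5 vertex sets {6,7}, {2,5}, {1,8}, {4}, {3} are disjoint, each induces a connected subgraph, and every pair is joined by at least one edge of G. Contracting each set to a single vertex therefore yields K_{5} as a minor, and since treewidth is minor-monotone, tw(G) ≥ tw(K_{5}) = 4. Hence tw(G) = 4 exactly.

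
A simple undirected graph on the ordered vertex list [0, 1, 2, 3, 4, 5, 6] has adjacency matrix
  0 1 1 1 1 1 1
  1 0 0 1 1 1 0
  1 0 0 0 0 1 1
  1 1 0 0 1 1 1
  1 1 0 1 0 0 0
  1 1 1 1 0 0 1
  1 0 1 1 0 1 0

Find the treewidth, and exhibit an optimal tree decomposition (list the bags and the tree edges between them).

Treewidth 3.
One such decomposition:
Bags: B1 = {0, 1, 3, 5}  B2 = {0, 3, 5, 6}  B3 = {0, 2, 5, 6}  B4 = {0, 1, 3, 4}
Tree: B1–B2, B2–B3, B1–B4

Each bag holds 4 vertices, so the decomposition has width 3, which upper-bounds the treewidth. For the lower bound, the 4 vertices {0, 2, 5, 6} are pairwise adjacent, and any tree decomposition puts a clique entirely inside one bag — forcing width ≥ 3. Combining the bounds, tw(G) = 3.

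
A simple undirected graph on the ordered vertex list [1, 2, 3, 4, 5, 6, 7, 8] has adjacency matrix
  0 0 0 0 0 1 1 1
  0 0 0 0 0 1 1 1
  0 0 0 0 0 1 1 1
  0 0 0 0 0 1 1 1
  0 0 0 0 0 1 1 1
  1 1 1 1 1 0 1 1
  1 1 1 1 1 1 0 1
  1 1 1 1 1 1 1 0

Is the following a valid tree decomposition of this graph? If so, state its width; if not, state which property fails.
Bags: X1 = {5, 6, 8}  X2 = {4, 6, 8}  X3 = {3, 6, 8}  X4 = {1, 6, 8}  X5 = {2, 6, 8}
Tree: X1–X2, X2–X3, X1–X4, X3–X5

A tree decomposition must satisfy three properties: every vertex lies in some bag; for every edge, both endpoints lie together in some bag; and for every vertex, the bags containing it form a connected subtree. Here vertex 7 appears in no bag, so the decomposition is invalid.

No — vertex 7 appears in no bag.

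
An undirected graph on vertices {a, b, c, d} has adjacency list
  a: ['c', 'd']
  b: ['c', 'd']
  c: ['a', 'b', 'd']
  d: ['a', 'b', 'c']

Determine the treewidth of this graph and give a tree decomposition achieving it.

Every bag has size at most 3, so the width is 3 − 1 = 2 and tw(G) ≤ 2. For the lower bound, the 3 vertices {a, c, d} are pairwise adjacent, and any tree decomposition puts a clique entirely inside one bag — forcing width ≥ 2. Combining the bounds, tw(G) = 2.

Treewidth 2.
One such decomposition:
Bags: B1 = {a, c, d}  B2 = {b, c, d}
Tree: B1–B2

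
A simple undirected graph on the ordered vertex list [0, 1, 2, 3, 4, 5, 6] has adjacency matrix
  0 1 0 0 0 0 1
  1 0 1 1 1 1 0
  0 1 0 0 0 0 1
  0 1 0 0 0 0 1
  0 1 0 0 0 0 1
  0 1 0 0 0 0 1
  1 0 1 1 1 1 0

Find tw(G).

A width-2 tree decomposition is:
Bags: B1 = {0, 1, 6}  B2 = {1, 5, 6}  B3 = {1, 4, 6}  B4 = {1, 3, 6}  B5 = {1, 2, 6}
Tree: B1–B2, B2–B3, B3–B4, B4–B5
The largest bag has 3 vertices, giving width 2; this decomposition certifies tw(G) ≤ 2. Since 1–0–6–5–1 is a cycle in G, G is not acyclic. Forests are exactly the graphs of treewidth ≤ 1, so tw(G) ≥ 2. The upper and lower bounds meet at 2, so that is the treewidth.

2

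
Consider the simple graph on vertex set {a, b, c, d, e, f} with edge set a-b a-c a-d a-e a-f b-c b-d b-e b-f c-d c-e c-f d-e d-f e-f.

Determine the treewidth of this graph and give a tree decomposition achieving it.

A single bag containing all 6 vertices is trivially a valid decomposition of width 5. For the lower bound, the 6 vertices {a, b, c, d, e, f} are pairwise adjacent, and any tree decomposition puts a clique entirely inside one bag — forcing width ≥ 5. The upper and lower bounds meet at 5, so that is the treewidth.

Treewidth 5.
One optimal decomposition is:
Bags: B1 = {a, b, c, d, e, f}
Tree: (single bag)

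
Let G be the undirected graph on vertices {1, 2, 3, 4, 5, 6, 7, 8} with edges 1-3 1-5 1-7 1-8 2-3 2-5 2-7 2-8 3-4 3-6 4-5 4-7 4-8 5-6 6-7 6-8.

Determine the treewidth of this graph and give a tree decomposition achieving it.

The largest bag has 5 vertices, giving width 4; this decomposition certifies tw(G) ≤ 4. For the lower bound: the 5 vertex sets {2,8}, {1,7}, {3,6}, {4}, {5} are disjoint, each induces a connected subgraph, and every pair is joined by at least one edge of G. Contracting each set to a single vertex therefore yields K_{5} as a minor, and since treewidth is minor-monotone, tw(G) ≥ tw(K_{5}) = 4. The upper and lower bounds meet at 4, so that is the treewidth.

Treewidth 4.
One such decomposition:
Bags: B1 = {1, 2, 4, 6, 8}  B2 = {1, 2, 4, 6, 7}  B3 = {1, 2, 3, 4, 6}  B4 = {1, 2, 4, 5, 6}
Tree: B1–B2, B2–B3, B3–B4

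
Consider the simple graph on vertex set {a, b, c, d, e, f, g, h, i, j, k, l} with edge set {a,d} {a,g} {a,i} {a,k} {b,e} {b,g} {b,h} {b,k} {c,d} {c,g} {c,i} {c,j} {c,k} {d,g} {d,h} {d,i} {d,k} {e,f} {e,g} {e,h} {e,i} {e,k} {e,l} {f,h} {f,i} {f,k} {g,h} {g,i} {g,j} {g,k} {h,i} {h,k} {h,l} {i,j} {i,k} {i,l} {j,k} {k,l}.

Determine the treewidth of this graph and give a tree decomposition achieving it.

Each bag holds 5 vertices, so the decomposition has width 4, which upper-bounds the treewidth. Conversely, {b, e, g, h, k} is a clique of size 5, and the vertices of any clique must share a bag in every tree decomposition; so some bag has ≥ 5 vertices and tw(G) ≥ 4. The upper and lower bounds meet at 4, so that is the treewidth.

Treewidth 4.
Bags: B1 = {e, g, h, i, k}  B2 = {e, h, i, k, l}  B3 = {d, g, h, i, k}  B4 = {c, d, g, i, k}  B5 = {b, e, g, h, k}  B6 = {e, f, h, i, k}  B7 = {c, g, i, j, k}  B8 = {a, d, g, i, k}
Tree: B1–B2, B1–B3, B3–B4, B1–B5, B2–B6, B4–B7, B3–B8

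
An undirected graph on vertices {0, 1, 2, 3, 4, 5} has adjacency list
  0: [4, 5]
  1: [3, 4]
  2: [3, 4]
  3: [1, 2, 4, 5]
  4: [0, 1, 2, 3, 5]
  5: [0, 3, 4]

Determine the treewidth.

2

A width-2 tree decomposition is:
Bags: B1 = {3, 4, 5}  B2 = {2, 3, 4}  B3 = {0, 4, 5}  B4 = {1, 3, 4}
Tree: B1–B2, B1–B3, B1–B4
The largest bag has 3 vertices, giving width 2; this decomposition certifies tw(G) ≤ 2. Conversely, {0, 4, 5} is a clique of size 3, and the vertices of any clique must share a bag in every tree decomposition; so some bag has ≥ 3 vertices and tw(G) ≥ 2. Therefore the treewidth is 2.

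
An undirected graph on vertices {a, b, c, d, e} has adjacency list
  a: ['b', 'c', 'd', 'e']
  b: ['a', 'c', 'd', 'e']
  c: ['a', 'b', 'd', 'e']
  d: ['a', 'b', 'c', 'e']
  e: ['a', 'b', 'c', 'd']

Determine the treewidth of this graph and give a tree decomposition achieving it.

Treewidth 4.
One such decomposition:
Bags: B1 = {a, b, c, d, e}
Tree: (single bag)

With just one bag of size 5, the width is 5 − 1 = 4, so tw(G) ≤ 4. Conversely, {a, b, c, d, e} is a clique of size 5, and the vertices of any clique must share a bag in every tree decomposition; so some bag has ≥ 5 vertices and tw(G) ≥ 4. Therefore the treewidth is 4.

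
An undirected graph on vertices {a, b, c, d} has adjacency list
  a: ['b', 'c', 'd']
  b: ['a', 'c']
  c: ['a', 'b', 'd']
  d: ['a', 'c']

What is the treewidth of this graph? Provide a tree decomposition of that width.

Every bag has size at most 3, so the width is 3 − 1 = 2 and tw(G) ≤ 2. On the other hand G contains the 3-clique {a, c, d}. A clique must lie in a single bag of any decomposition, so no decomposition can have width below 2. Combining the bounds, tw(G) = 2.

Treewidth 2.
One optimal decomposition is:
Bags: B1 = {a, c, d}  B2 = {a, b, c}
Tree: B1–B2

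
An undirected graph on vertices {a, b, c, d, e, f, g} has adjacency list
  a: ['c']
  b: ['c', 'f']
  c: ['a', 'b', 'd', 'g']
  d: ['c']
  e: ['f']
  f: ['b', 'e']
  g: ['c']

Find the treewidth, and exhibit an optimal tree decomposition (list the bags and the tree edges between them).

Treewidth 1.
One optimal decomposition is:
Bags: B1 = {c, d}  B2 = {a, c}  B3 = {b, c}  B4 = {c, g}  B5 = {b, f}  B6 = {e, f}
Tree: B1–B2, B1–B3, B3–B4, B3–B5, B5–B6

Every bag has size at most 2, so the width is 2 − 1 = 1 and tw(G) ≤ 1. Any graph with an edge has treewidth ≥ 1, and G has the edge d–c. Combining the bounds, tw(G) = 1.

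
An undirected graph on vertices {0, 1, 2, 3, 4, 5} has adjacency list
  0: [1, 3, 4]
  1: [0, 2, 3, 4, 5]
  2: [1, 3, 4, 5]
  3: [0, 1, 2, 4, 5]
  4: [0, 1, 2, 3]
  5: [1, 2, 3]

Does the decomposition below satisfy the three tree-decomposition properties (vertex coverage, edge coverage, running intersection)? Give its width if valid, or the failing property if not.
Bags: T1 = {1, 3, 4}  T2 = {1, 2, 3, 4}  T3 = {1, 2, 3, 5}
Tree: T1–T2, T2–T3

A tree decomposition must satisfy three properties: every vertex lies in some bag; for every edge, both endpoints lie together in some bag; and for every vertex, the bags containing it form a connected subtree. Here vertex 0 appears in no bag, so the decomposition is invalid.

No — vertex 0 appears in no bag.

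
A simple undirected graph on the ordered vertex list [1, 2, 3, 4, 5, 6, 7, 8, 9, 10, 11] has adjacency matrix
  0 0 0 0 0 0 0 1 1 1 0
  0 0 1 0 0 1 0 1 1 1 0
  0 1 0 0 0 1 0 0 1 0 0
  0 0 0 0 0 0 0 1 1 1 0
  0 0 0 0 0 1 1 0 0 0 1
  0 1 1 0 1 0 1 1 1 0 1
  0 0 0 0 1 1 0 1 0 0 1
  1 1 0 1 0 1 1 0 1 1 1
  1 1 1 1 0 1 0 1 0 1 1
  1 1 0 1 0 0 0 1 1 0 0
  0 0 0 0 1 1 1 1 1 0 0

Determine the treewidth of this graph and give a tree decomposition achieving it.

Treewidth 3.
One optimal decomposition is:
Bags: B1 = {6, 8, 9, 11}  B2 = {6, 7, 8, 11}  B3 = {5, 6, 7, 11}  B4 = {2, 6, 8, 9}  B5 = {2, 8, 9, 10}  B6 = {1, 8, 9, 10}  B7 = {4, 8, 9, 10}  B8 = {2, 3, 6, 9}
Tree: B1–B2, B2–B3, B1–B4, B4–B5, B5–B6, B6–B7, B4–B8

The largest bag has 4 vertices, giving width 3; this decomposition certifies tw(G) ≤ 3. On the other hand G contains the 4-clique {1, 8, 9, 10}. A clique must lie in a single bag of any decomposition, so no decomposition can have width below 3. The upper and lower bounds meet at 3, so that is the treewidth.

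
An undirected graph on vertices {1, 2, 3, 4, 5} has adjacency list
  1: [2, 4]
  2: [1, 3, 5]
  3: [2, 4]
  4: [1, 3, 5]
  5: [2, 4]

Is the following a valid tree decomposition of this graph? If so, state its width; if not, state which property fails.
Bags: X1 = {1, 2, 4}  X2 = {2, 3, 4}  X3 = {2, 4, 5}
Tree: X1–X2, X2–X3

Yes; width 2.

Checking the three conditions: (i) the bags cover all of {1, 2, 3, 4, 5}; (ii) for each edge, some bag contains both endpoints; (iii) the bags containing any fixed vertex form a subtree. All hold, so the decomposition is valid with width 3 − 1 = 2.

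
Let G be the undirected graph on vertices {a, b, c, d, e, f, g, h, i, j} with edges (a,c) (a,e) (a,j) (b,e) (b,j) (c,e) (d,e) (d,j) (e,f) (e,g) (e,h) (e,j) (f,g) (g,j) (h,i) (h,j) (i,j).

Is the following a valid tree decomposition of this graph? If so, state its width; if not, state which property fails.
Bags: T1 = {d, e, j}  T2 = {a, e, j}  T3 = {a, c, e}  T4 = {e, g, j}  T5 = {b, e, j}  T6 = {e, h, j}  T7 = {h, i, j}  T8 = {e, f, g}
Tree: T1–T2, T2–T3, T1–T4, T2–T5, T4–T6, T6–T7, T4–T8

Yes; width 2.

Every vertex of G appears in some bag (union = {a, b, c, d, e, f, g, h, i, j}); every edge is covered by a bag; and for each vertex v the set of bags containing v is connected in the bag tree. The decomposition is therefore valid. The largest bag has 3 vertices, so the width is 2.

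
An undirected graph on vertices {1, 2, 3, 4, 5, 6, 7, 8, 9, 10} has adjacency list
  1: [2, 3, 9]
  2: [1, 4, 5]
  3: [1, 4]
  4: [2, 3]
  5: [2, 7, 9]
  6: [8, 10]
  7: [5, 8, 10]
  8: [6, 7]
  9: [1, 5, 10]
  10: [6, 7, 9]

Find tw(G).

2

A width-2 tree decomposition is:
Bags: B1 = {6, 7, 8}  B2 = {6, 7, 10}  B3 = {5, 7, 10}  B4 = {5, 9, 10}  B5 = {2, 5, 9}  B6 = {1, 2, 9}  B7 = {1, 2, 4}  B8 = {1, 3, 4}
Tree: B1–B2, B2–B3, B3–B4, B4–B5, B5–B6, B6–B7, B7–B8
Each bag holds 3 vertices, so the decomposition has width 2, which upper-bounds the treewidth. For the lower bound, G contains the cycle 8–6–10–7–8, so G is not a forest; only forests have treewidth ≤ 1, hence tw(G) ≥ 2. Therefore the treewidth is 2.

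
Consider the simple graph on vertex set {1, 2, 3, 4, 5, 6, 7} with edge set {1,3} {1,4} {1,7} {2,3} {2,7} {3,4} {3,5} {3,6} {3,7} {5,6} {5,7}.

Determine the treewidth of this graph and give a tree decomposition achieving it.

Each bag holds 3 vertices, so the decomposition has width 2, which upper-bounds the treewidth. On the other hand G contains the 3-clique {1, 3, 4}. A clique must lie in a single bag of any decomposition, so no decomposition can have width below 2. Hence tw(G) = 2 exactly.

Treewidth 2.
One optimal decomposition is:
Bags: B1 = {3, 5, 7}  B2 = {1, 3, 7}  B3 = {3, 5, 6}  B4 = {1, 3, 4}  B5 = {2, 3, 7}
Tree: B1–B2, B1–B3, B2–B4, B1–B5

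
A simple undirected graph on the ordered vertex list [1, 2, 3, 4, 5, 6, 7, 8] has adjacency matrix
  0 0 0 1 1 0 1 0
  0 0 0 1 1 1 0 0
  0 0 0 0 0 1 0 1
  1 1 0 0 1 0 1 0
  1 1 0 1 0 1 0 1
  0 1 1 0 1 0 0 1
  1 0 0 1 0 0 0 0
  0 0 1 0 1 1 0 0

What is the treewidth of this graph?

2

A width-2 tree decomposition is:
Bags: B1 = {2, 5, 6}  B2 = {2, 4, 5}  B3 = {5, 6, 8}  B4 = {1, 4, 5}  B5 = {3, 6, 8}  B6 = {1, 4, 7}
Tree: B1–B2, B1–B3, B2–B4, B3–B5, B4–B6
Every bag has size at most 3, so the width is 3 − 1 = 2 and tw(G) ≤ 2. Conversely, {3, 6, 8} is a clique of size 3, and the vertices of any clique must share a bag in every tree decomposition; so some bag has ≥ 3 vertices and tw(G) ≥ 2. Combining the bounds, tw(G) = 2.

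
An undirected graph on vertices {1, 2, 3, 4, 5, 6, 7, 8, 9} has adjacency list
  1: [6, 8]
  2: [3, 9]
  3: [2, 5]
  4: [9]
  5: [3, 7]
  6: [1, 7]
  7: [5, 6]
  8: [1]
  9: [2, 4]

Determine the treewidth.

1

A width-1 tree decomposition is:
Bags: B1 = {1, 8}  B2 = {1, 6}  B3 = {6, 7}  B4 = {5, 7}  B5 = {3, 5}  B6 = {2, 3}  B7 = {2, 9}  B8 = {4, 9}
Tree: B1–B2, B2–B3, B3–B4, B4–B5, B5–B6, B6–B7, B7–B8
The largest bag has 2 vertices, giving width 1; this decomposition certifies tw(G) ≤ 1. G has an edge, so its treewidth is at least 1. Hence tw(G) = 1 exactly.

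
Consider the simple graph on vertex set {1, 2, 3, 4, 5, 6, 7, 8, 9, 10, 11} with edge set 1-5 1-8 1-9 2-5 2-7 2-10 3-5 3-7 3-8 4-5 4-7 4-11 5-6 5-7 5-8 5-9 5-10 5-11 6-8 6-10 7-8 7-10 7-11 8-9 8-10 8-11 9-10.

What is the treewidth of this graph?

A width-3 tree decomposition is:
Bags: B1 = {3, 5, 7, 8}  B2 = {5, 7, 8, 11}  B3 = {5, 7, 8, 10}  B4 = {5, 8, 9, 10}  B5 = {1, 5, 8, 9}  B6 = {2, 5, 7, 10}  B7 = {5, 6, 8, 10}  B8 = {4, 5, 7, 11}
Tree: B1–B2, B1–B3, B3–B4, B4–B5, B3–B6, B3–B7, B2–B8
Each bag holds 4 vertices, so the decomposition has width 3, which upper-bounds the treewidth. Conversely, {1, 5, 8, 9} is a clique of size 4, and the vertices of any clique must share a bag in every tree decomposition; so some bag has ≥ 4 vertices and tw(G) ≥ 3. Hence tw(G) = 3 exactly.

3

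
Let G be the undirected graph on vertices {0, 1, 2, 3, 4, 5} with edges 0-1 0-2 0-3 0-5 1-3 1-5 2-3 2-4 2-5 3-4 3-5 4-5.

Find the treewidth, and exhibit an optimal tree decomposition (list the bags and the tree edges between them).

Each bag holds 4 vertices, so the decomposition has width 3, which upper-bounds the treewidth. On the other hand G contains the 4-clique {0, 1, 3, 5}. A clique must lie in a single bag of any decomposition, so no decomposition can have width below 3. The upper and lower bounds meet at 3, so that is the treewidth.

Treewidth 3.
One such decomposition:
Bags: B1 = {0, 1, 3, 5}  B2 = {0, 2, 3, 5}  B3 = {2, 3, 4, 5}
Tree: B1–B2, B2–B3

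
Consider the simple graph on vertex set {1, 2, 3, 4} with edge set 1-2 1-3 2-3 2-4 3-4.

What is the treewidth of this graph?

2

A width-2 tree decomposition is:
Bags: B1 = {1, 2, 3}  B2 = {2, 3, 4}
Tree: B1–B2
Every bag has size at most 3, so the width is 3 − 1 = 2 and tw(G) ≤ 2. On the other hand G contains the 3-clique {1, 2, 3}. A clique must lie in a single bag of any decomposition, so no decomposition can have width below 2. Hence tw(G) = 2 exactly.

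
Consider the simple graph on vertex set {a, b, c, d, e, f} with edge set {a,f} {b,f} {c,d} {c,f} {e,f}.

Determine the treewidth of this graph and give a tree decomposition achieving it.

Treewidth 1.
One optimal decomposition is:
Bags: B1 = {a, f}  B2 = {b, f}  B3 = {c, f}  B4 = {c, d}  B5 = {e, f}
Tree: B1–B2, B2–B3, B3–B4, B3–B5

The largest bag has 2 vertices, giving width 1; this decomposition certifies tw(G) ≤ 1. G has an edge, so its treewidth is at least 1. The upper and lower bounds meet at 1, so that is the treewidth.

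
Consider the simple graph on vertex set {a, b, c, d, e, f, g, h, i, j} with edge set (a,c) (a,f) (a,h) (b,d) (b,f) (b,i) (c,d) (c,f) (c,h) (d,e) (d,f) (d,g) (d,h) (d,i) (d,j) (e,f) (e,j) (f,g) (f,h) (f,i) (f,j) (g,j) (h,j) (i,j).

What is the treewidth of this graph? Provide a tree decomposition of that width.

Treewidth 3.
One optimal decomposition is:
Bags: B1 = {d, f, g, j}  B2 = {d, f, h, j}  B3 = {d, f, i, j}  B4 = {c, d, f, h}  B5 = {a, c, f, h}  B6 = {b, d, f, i}  B7 = {d, e, f, j}
Tree: B1–B2, B1–B3, B2–B4, B4–B5, B3–B6, B1–B7

Each bag holds 4 vertices, so the decomposition has width 3, which upper-bounds the treewidth. For the lower bound, the 4 vertices {d, f, g, j} are pairwise adjacent, and any tree decomposition puts a clique entirely inside one bag — forcing width ≥ 3. Hence tw(G) = 3 exactly.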